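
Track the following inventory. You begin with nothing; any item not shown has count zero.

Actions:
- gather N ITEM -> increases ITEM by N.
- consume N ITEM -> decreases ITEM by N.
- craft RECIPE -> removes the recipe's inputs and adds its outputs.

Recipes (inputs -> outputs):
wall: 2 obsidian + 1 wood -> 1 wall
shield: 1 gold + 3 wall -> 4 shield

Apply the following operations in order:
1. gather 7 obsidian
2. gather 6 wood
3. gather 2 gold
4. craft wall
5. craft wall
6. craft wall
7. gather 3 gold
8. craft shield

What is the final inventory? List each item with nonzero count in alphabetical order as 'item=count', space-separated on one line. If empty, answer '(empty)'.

Answer: gold=4 obsidian=1 shield=4 wood=3

Derivation:
After 1 (gather 7 obsidian): obsidian=7
After 2 (gather 6 wood): obsidian=7 wood=6
After 3 (gather 2 gold): gold=2 obsidian=7 wood=6
After 4 (craft wall): gold=2 obsidian=5 wall=1 wood=5
After 5 (craft wall): gold=2 obsidian=3 wall=2 wood=4
After 6 (craft wall): gold=2 obsidian=1 wall=3 wood=3
After 7 (gather 3 gold): gold=5 obsidian=1 wall=3 wood=3
After 8 (craft shield): gold=4 obsidian=1 shield=4 wood=3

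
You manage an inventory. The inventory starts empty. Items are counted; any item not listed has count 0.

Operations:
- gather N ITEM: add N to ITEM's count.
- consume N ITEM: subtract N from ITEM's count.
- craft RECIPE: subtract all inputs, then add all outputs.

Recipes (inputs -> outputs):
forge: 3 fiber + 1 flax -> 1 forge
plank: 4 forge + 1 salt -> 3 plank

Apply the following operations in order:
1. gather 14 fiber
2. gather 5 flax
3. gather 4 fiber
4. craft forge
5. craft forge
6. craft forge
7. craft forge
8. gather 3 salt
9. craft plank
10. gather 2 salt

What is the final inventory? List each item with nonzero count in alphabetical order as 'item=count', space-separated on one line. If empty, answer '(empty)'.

After 1 (gather 14 fiber): fiber=14
After 2 (gather 5 flax): fiber=14 flax=5
After 3 (gather 4 fiber): fiber=18 flax=5
After 4 (craft forge): fiber=15 flax=4 forge=1
After 5 (craft forge): fiber=12 flax=3 forge=2
After 6 (craft forge): fiber=9 flax=2 forge=3
After 7 (craft forge): fiber=6 flax=1 forge=4
After 8 (gather 3 salt): fiber=6 flax=1 forge=4 salt=3
After 9 (craft plank): fiber=6 flax=1 plank=3 salt=2
After 10 (gather 2 salt): fiber=6 flax=1 plank=3 salt=4

Answer: fiber=6 flax=1 plank=3 salt=4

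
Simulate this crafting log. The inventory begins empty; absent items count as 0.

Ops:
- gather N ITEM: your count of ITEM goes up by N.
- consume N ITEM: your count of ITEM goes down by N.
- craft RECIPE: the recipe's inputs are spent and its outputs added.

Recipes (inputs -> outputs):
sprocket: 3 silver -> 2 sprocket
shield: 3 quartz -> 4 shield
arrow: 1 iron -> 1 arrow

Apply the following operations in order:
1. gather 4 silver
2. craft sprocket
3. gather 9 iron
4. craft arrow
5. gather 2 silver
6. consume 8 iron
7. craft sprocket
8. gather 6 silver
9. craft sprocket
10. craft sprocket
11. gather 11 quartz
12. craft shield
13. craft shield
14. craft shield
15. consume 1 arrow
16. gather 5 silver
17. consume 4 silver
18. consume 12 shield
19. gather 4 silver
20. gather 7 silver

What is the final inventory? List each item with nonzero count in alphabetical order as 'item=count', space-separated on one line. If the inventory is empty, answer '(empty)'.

Answer: quartz=2 silver=12 sprocket=8

Derivation:
After 1 (gather 4 silver): silver=4
After 2 (craft sprocket): silver=1 sprocket=2
After 3 (gather 9 iron): iron=9 silver=1 sprocket=2
After 4 (craft arrow): arrow=1 iron=8 silver=1 sprocket=2
After 5 (gather 2 silver): arrow=1 iron=8 silver=3 sprocket=2
After 6 (consume 8 iron): arrow=1 silver=3 sprocket=2
After 7 (craft sprocket): arrow=1 sprocket=4
After 8 (gather 6 silver): arrow=1 silver=6 sprocket=4
After 9 (craft sprocket): arrow=1 silver=3 sprocket=6
After 10 (craft sprocket): arrow=1 sprocket=8
After 11 (gather 11 quartz): arrow=1 quartz=11 sprocket=8
After 12 (craft shield): arrow=1 quartz=8 shield=4 sprocket=8
After 13 (craft shield): arrow=1 quartz=5 shield=8 sprocket=8
After 14 (craft shield): arrow=1 quartz=2 shield=12 sprocket=8
After 15 (consume 1 arrow): quartz=2 shield=12 sprocket=8
After 16 (gather 5 silver): quartz=2 shield=12 silver=5 sprocket=8
After 17 (consume 4 silver): quartz=2 shield=12 silver=1 sprocket=8
After 18 (consume 12 shield): quartz=2 silver=1 sprocket=8
After 19 (gather 4 silver): quartz=2 silver=5 sprocket=8
After 20 (gather 7 silver): quartz=2 silver=12 sprocket=8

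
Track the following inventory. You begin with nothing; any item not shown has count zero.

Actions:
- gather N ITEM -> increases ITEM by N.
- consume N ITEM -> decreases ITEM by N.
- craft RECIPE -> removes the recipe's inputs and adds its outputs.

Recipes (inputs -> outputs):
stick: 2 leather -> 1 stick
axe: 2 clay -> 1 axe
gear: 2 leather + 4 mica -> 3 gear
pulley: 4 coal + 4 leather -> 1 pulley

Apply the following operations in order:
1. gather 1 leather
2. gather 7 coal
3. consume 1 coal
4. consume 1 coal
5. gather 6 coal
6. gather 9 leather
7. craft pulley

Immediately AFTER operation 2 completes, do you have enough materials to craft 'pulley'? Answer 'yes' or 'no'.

After 1 (gather 1 leather): leather=1
After 2 (gather 7 coal): coal=7 leather=1

Answer: no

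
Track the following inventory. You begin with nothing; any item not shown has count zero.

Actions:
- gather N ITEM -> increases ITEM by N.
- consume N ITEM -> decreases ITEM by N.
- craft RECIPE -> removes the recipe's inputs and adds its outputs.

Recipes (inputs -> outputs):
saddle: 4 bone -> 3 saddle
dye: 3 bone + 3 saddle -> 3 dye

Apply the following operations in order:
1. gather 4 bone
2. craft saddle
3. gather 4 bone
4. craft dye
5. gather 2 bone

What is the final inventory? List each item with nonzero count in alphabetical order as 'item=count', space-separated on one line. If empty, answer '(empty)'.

After 1 (gather 4 bone): bone=4
After 2 (craft saddle): saddle=3
After 3 (gather 4 bone): bone=4 saddle=3
After 4 (craft dye): bone=1 dye=3
After 5 (gather 2 bone): bone=3 dye=3

Answer: bone=3 dye=3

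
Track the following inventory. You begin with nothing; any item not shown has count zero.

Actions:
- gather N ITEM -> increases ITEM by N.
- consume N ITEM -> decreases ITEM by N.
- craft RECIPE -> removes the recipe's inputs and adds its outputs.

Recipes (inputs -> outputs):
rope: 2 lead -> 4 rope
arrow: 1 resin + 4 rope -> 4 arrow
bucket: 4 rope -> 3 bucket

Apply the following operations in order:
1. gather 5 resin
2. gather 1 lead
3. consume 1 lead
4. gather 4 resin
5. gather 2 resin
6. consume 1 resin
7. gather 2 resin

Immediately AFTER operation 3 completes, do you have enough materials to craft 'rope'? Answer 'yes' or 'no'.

Answer: no

Derivation:
After 1 (gather 5 resin): resin=5
After 2 (gather 1 lead): lead=1 resin=5
After 3 (consume 1 lead): resin=5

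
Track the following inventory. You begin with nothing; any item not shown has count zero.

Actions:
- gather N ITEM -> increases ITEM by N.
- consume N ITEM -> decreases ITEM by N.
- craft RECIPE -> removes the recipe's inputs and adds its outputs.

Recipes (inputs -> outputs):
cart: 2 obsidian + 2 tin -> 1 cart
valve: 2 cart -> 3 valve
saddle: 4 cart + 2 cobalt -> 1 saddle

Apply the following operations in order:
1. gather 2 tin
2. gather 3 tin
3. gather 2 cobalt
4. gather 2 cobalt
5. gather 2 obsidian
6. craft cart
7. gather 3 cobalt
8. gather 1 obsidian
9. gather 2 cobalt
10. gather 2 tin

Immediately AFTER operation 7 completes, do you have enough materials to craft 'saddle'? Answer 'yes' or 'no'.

Answer: no

Derivation:
After 1 (gather 2 tin): tin=2
After 2 (gather 3 tin): tin=5
After 3 (gather 2 cobalt): cobalt=2 tin=5
After 4 (gather 2 cobalt): cobalt=4 tin=5
After 5 (gather 2 obsidian): cobalt=4 obsidian=2 tin=5
After 6 (craft cart): cart=1 cobalt=4 tin=3
After 7 (gather 3 cobalt): cart=1 cobalt=7 tin=3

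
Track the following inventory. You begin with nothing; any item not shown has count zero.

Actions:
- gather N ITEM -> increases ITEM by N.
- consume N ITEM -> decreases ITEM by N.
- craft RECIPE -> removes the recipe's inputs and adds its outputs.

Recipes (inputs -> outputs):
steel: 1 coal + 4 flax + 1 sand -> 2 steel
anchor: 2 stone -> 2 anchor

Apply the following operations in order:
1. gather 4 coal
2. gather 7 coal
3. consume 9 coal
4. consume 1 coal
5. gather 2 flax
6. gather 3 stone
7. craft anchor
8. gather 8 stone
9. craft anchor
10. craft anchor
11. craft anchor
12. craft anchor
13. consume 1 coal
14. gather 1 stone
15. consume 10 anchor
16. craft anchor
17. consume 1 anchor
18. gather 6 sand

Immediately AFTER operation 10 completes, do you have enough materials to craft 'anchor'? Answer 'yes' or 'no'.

Answer: yes

Derivation:
After 1 (gather 4 coal): coal=4
After 2 (gather 7 coal): coal=11
After 3 (consume 9 coal): coal=2
After 4 (consume 1 coal): coal=1
After 5 (gather 2 flax): coal=1 flax=2
After 6 (gather 3 stone): coal=1 flax=2 stone=3
After 7 (craft anchor): anchor=2 coal=1 flax=2 stone=1
After 8 (gather 8 stone): anchor=2 coal=1 flax=2 stone=9
After 9 (craft anchor): anchor=4 coal=1 flax=2 stone=7
After 10 (craft anchor): anchor=6 coal=1 flax=2 stone=5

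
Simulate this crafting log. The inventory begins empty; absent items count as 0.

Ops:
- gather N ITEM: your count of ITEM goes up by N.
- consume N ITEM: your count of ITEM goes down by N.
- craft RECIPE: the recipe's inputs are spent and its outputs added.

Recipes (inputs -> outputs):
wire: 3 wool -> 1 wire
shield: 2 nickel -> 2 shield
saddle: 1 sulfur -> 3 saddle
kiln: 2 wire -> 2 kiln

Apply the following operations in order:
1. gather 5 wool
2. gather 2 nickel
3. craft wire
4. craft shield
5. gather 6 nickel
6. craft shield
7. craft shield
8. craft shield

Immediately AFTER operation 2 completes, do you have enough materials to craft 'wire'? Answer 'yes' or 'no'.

Answer: yes

Derivation:
After 1 (gather 5 wool): wool=5
After 2 (gather 2 nickel): nickel=2 wool=5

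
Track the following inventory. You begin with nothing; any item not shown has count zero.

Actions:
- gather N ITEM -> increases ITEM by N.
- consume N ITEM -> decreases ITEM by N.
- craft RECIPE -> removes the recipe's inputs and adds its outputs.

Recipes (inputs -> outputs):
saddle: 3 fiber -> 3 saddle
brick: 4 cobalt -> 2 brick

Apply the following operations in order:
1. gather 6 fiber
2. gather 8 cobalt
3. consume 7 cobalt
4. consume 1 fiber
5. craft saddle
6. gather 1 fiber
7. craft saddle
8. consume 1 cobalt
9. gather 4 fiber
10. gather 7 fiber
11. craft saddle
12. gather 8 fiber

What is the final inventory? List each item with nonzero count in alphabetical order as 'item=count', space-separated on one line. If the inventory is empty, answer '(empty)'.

After 1 (gather 6 fiber): fiber=6
After 2 (gather 8 cobalt): cobalt=8 fiber=6
After 3 (consume 7 cobalt): cobalt=1 fiber=6
After 4 (consume 1 fiber): cobalt=1 fiber=5
After 5 (craft saddle): cobalt=1 fiber=2 saddle=3
After 6 (gather 1 fiber): cobalt=1 fiber=3 saddle=3
After 7 (craft saddle): cobalt=1 saddle=6
After 8 (consume 1 cobalt): saddle=6
After 9 (gather 4 fiber): fiber=4 saddle=6
After 10 (gather 7 fiber): fiber=11 saddle=6
After 11 (craft saddle): fiber=8 saddle=9
After 12 (gather 8 fiber): fiber=16 saddle=9

Answer: fiber=16 saddle=9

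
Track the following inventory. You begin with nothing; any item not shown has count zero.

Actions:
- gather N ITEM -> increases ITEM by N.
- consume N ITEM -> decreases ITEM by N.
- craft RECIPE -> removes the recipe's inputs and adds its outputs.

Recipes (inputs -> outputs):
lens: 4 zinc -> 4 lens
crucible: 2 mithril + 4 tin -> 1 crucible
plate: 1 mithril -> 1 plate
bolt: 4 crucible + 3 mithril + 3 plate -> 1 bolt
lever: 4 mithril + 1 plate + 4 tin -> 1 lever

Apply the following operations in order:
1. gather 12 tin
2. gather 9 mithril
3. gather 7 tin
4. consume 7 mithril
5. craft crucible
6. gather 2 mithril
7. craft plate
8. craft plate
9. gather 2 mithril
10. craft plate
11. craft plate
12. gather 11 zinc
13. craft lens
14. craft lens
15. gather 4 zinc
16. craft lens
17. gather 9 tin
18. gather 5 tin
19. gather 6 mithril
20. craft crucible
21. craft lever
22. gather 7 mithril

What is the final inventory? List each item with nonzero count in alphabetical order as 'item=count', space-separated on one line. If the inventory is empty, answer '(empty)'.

After 1 (gather 12 tin): tin=12
After 2 (gather 9 mithril): mithril=9 tin=12
After 3 (gather 7 tin): mithril=9 tin=19
After 4 (consume 7 mithril): mithril=2 tin=19
After 5 (craft crucible): crucible=1 tin=15
After 6 (gather 2 mithril): crucible=1 mithril=2 tin=15
After 7 (craft plate): crucible=1 mithril=1 plate=1 tin=15
After 8 (craft plate): crucible=1 plate=2 tin=15
After 9 (gather 2 mithril): crucible=1 mithril=2 plate=2 tin=15
After 10 (craft plate): crucible=1 mithril=1 plate=3 tin=15
After 11 (craft plate): crucible=1 plate=4 tin=15
After 12 (gather 11 zinc): crucible=1 plate=4 tin=15 zinc=11
After 13 (craft lens): crucible=1 lens=4 plate=4 tin=15 zinc=7
After 14 (craft lens): crucible=1 lens=8 plate=4 tin=15 zinc=3
After 15 (gather 4 zinc): crucible=1 lens=8 plate=4 tin=15 zinc=7
After 16 (craft lens): crucible=1 lens=12 plate=4 tin=15 zinc=3
After 17 (gather 9 tin): crucible=1 lens=12 plate=4 tin=24 zinc=3
After 18 (gather 5 tin): crucible=1 lens=12 plate=4 tin=29 zinc=3
After 19 (gather 6 mithril): crucible=1 lens=12 mithril=6 plate=4 tin=29 zinc=3
After 20 (craft crucible): crucible=2 lens=12 mithril=4 plate=4 tin=25 zinc=3
After 21 (craft lever): crucible=2 lens=12 lever=1 plate=3 tin=21 zinc=3
After 22 (gather 7 mithril): crucible=2 lens=12 lever=1 mithril=7 plate=3 tin=21 zinc=3

Answer: crucible=2 lens=12 lever=1 mithril=7 plate=3 tin=21 zinc=3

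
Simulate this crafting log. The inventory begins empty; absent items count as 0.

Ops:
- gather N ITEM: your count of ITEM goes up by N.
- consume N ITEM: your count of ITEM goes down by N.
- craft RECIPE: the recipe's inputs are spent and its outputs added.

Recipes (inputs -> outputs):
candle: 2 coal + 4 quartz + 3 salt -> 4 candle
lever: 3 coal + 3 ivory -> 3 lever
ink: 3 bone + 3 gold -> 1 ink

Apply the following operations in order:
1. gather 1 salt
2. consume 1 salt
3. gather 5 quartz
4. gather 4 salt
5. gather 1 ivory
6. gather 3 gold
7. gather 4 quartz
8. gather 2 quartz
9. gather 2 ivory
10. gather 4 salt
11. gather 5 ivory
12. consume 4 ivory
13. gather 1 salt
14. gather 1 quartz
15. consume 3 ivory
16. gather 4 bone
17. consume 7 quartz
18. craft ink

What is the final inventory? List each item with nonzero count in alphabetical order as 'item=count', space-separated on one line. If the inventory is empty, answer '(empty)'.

After 1 (gather 1 salt): salt=1
After 2 (consume 1 salt): (empty)
After 3 (gather 5 quartz): quartz=5
After 4 (gather 4 salt): quartz=5 salt=4
After 5 (gather 1 ivory): ivory=1 quartz=5 salt=4
After 6 (gather 3 gold): gold=3 ivory=1 quartz=5 salt=4
After 7 (gather 4 quartz): gold=3 ivory=1 quartz=9 salt=4
After 8 (gather 2 quartz): gold=3 ivory=1 quartz=11 salt=4
After 9 (gather 2 ivory): gold=3 ivory=3 quartz=11 salt=4
After 10 (gather 4 salt): gold=3 ivory=3 quartz=11 salt=8
After 11 (gather 5 ivory): gold=3 ivory=8 quartz=11 salt=8
After 12 (consume 4 ivory): gold=3 ivory=4 quartz=11 salt=8
After 13 (gather 1 salt): gold=3 ivory=4 quartz=11 salt=9
After 14 (gather 1 quartz): gold=3 ivory=4 quartz=12 salt=9
After 15 (consume 3 ivory): gold=3 ivory=1 quartz=12 salt=9
After 16 (gather 4 bone): bone=4 gold=3 ivory=1 quartz=12 salt=9
After 17 (consume 7 quartz): bone=4 gold=3 ivory=1 quartz=5 salt=9
After 18 (craft ink): bone=1 ink=1 ivory=1 quartz=5 salt=9

Answer: bone=1 ink=1 ivory=1 quartz=5 salt=9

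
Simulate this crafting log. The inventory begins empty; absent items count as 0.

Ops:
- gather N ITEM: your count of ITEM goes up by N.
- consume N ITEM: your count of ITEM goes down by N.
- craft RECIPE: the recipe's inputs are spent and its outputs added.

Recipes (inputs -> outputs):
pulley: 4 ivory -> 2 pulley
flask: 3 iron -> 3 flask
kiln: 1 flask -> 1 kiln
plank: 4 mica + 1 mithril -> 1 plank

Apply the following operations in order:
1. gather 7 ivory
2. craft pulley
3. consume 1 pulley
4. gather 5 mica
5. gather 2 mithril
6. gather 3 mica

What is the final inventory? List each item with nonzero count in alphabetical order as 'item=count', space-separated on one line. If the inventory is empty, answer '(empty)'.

Answer: ivory=3 mica=8 mithril=2 pulley=1

Derivation:
After 1 (gather 7 ivory): ivory=7
After 2 (craft pulley): ivory=3 pulley=2
After 3 (consume 1 pulley): ivory=3 pulley=1
After 4 (gather 5 mica): ivory=3 mica=5 pulley=1
After 5 (gather 2 mithril): ivory=3 mica=5 mithril=2 pulley=1
After 6 (gather 3 mica): ivory=3 mica=8 mithril=2 pulley=1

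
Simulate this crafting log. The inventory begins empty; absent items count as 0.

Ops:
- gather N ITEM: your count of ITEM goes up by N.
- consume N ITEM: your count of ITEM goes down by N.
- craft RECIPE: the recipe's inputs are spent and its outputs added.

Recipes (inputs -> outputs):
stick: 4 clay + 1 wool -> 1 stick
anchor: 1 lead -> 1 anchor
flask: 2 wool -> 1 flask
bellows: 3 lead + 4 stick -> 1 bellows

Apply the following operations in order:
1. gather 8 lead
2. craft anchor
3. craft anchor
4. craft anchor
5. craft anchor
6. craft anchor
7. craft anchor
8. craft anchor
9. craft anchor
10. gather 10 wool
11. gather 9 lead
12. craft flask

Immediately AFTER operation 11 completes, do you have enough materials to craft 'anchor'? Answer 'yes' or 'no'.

Answer: yes

Derivation:
After 1 (gather 8 lead): lead=8
After 2 (craft anchor): anchor=1 lead=7
After 3 (craft anchor): anchor=2 lead=6
After 4 (craft anchor): anchor=3 lead=5
After 5 (craft anchor): anchor=4 lead=4
After 6 (craft anchor): anchor=5 lead=3
After 7 (craft anchor): anchor=6 lead=2
After 8 (craft anchor): anchor=7 lead=1
After 9 (craft anchor): anchor=8
After 10 (gather 10 wool): anchor=8 wool=10
After 11 (gather 9 lead): anchor=8 lead=9 wool=10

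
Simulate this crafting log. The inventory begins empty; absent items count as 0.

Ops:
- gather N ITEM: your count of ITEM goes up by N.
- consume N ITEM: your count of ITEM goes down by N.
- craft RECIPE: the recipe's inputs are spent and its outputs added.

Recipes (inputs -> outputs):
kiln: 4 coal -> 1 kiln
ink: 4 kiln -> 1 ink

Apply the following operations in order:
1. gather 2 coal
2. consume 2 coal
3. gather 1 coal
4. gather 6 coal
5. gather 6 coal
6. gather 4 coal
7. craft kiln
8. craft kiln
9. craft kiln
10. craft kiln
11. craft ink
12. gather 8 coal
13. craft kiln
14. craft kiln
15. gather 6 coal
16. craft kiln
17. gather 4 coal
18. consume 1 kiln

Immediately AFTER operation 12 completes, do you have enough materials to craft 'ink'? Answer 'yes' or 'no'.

Answer: no

Derivation:
After 1 (gather 2 coal): coal=2
After 2 (consume 2 coal): (empty)
After 3 (gather 1 coal): coal=1
After 4 (gather 6 coal): coal=7
After 5 (gather 6 coal): coal=13
After 6 (gather 4 coal): coal=17
After 7 (craft kiln): coal=13 kiln=1
After 8 (craft kiln): coal=9 kiln=2
After 9 (craft kiln): coal=5 kiln=3
After 10 (craft kiln): coal=1 kiln=4
After 11 (craft ink): coal=1 ink=1
After 12 (gather 8 coal): coal=9 ink=1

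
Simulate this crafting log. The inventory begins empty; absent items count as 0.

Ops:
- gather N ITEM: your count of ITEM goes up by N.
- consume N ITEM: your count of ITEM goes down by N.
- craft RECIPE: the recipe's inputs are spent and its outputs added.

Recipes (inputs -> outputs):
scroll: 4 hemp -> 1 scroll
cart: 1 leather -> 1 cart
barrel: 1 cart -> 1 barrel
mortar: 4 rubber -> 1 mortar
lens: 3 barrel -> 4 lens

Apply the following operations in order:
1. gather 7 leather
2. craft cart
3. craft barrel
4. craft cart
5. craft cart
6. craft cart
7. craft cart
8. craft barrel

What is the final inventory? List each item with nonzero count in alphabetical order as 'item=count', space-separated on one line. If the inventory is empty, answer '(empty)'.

After 1 (gather 7 leather): leather=7
After 2 (craft cart): cart=1 leather=6
After 3 (craft barrel): barrel=1 leather=6
After 4 (craft cart): barrel=1 cart=1 leather=5
After 5 (craft cart): barrel=1 cart=2 leather=4
After 6 (craft cart): barrel=1 cart=3 leather=3
After 7 (craft cart): barrel=1 cart=4 leather=2
After 8 (craft barrel): barrel=2 cart=3 leather=2

Answer: barrel=2 cart=3 leather=2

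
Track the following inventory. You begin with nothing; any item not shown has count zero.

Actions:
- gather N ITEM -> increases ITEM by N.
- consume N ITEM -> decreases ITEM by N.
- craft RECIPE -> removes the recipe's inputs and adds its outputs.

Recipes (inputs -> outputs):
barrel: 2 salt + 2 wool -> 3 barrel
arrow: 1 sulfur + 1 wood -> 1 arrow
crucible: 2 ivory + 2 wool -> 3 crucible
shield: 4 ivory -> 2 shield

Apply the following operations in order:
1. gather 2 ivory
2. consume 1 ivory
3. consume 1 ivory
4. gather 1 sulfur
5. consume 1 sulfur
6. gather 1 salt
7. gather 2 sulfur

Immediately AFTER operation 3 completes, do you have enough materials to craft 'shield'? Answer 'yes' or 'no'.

Answer: no

Derivation:
After 1 (gather 2 ivory): ivory=2
After 2 (consume 1 ivory): ivory=1
After 3 (consume 1 ivory): (empty)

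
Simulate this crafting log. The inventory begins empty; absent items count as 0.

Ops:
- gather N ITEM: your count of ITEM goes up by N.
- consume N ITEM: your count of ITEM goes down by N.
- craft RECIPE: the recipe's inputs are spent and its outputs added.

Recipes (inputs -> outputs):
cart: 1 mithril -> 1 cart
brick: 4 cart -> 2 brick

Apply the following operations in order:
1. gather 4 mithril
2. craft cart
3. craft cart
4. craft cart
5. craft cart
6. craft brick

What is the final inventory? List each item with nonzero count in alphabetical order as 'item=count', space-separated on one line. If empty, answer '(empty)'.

After 1 (gather 4 mithril): mithril=4
After 2 (craft cart): cart=1 mithril=3
After 3 (craft cart): cart=2 mithril=2
After 4 (craft cart): cart=3 mithril=1
After 5 (craft cart): cart=4
After 6 (craft brick): brick=2

Answer: brick=2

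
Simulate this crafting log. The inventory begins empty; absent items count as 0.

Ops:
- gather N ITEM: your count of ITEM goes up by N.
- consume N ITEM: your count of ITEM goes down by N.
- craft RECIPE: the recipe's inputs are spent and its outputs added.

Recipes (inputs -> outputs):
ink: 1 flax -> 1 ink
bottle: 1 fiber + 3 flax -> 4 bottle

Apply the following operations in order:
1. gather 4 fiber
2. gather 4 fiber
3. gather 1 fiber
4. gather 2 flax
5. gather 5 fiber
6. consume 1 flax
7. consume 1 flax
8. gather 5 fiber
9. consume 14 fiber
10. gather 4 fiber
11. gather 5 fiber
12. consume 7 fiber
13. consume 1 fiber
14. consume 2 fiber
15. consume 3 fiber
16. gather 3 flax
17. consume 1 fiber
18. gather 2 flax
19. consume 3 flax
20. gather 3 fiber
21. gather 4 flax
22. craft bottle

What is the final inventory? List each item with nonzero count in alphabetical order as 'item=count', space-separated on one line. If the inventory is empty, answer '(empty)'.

After 1 (gather 4 fiber): fiber=4
After 2 (gather 4 fiber): fiber=8
After 3 (gather 1 fiber): fiber=9
After 4 (gather 2 flax): fiber=9 flax=2
After 5 (gather 5 fiber): fiber=14 flax=2
After 6 (consume 1 flax): fiber=14 flax=1
After 7 (consume 1 flax): fiber=14
After 8 (gather 5 fiber): fiber=19
After 9 (consume 14 fiber): fiber=5
After 10 (gather 4 fiber): fiber=9
After 11 (gather 5 fiber): fiber=14
After 12 (consume 7 fiber): fiber=7
After 13 (consume 1 fiber): fiber=6
After 14 (consume 2 fiber): fiber=4
After 15 (consume 3 fiber): fiber=1
After 16 (gather 3 flax): fiber=1 flax=3
After 17 (consume 1 fiber): flax=3
After 18 (gather 2 flax): flax=5
After 19 (consume 3 flax): flax=2
After 20 (gather 3 fiber): fiber=3 flax=2
After 21 (gather 4 flax): fiber=3 flax=6
After 22 (craft bottle): bottle=4 fiber=2 flax=3

Answer: bottle=4 fiber=2 flax=3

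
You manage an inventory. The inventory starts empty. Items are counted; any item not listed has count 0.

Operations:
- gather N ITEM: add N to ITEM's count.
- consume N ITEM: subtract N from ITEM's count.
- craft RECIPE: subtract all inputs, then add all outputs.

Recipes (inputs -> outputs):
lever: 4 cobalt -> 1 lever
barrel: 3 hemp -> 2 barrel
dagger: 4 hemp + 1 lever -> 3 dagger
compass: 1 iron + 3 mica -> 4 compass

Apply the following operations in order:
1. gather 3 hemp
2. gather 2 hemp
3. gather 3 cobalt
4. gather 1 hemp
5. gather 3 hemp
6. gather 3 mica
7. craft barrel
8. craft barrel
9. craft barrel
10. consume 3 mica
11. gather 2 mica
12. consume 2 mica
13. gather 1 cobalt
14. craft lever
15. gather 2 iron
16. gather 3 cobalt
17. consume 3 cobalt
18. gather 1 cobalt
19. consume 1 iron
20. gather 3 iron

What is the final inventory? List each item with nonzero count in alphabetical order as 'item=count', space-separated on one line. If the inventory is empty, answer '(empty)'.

Answer: barrel=6 cobalt=1 iron=4 lever=1

Derivation:
After 1 (gather 3 hemp): hemp=3
After 2 (gather 2 hemp): hemp=5
After 3 (gather 3 cobalt): cobalt=3 hemp=5
After 4 (gather 1 hemp): cobalt=3 hemp=6
After 5 (gather 3 hemp): cobalt=3 hemp=9
After 6 (gather 3 mica): cobalt=3 hemp=9 mica=3
After 7 (craft barrel): barrel=2 cobalt=3 hemp=6 mica=3
After 8 (craft barrel): barrel=4 cobalt=3 hemp=3 mica=3
After 9 (craft barrel): barrel=6 cobalt=3 mica=3
After 10 (consume 3 mica): barrel=6 cobalt=3
After 11 (gather 2 mica): barrel=6 cobalt=3 mica=2
After 12 (consume 2 mica): barrel=6 cobalt=3
After 13 (gather 1 cobalt): barrel=6 cobalt=4
After 14 (craft lever): barrel=6 lever=1
After 15 (gather 2 iron): barrel=6 iron=2 lever=1
After 16 (gather 3 cobalt): barrel=6 cobalt=3 iron=2 lever=1
After 17 (consume 3 cobalt): barrel=6 iron=2 lever=1
After 18 (gather 1 cobalt): barrel=6 cobalt=1 iron=2 lever=1
After 19 (consume 1 iron): barrel=6 cobalt=1 iron=1 lever=1
After 20 (gather 3 iron): barrel=6 cobalt=1 iron=4 lever=1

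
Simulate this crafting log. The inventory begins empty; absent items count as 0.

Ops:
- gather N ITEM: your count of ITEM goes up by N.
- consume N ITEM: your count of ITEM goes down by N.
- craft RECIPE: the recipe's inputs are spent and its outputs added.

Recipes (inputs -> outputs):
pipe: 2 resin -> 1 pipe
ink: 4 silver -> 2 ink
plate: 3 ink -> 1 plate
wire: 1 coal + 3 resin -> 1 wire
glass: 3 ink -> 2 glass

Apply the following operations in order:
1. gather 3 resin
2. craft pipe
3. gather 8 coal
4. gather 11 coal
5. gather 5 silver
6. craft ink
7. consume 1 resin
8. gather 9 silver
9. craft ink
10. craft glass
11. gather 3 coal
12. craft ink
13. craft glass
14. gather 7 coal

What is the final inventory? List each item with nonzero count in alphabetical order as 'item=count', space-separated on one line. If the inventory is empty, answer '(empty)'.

After 1 (gather 3 resin): resin=3
After 2 (craft pipe): pipe=1 resin=1
After 3 (gather 8 coal): coal=8 pipe=1 resin=1
After 4 (gather 11 coal): coal=19 pipe=1 resin=1
After 5 (gather 5 silver): coal=19 pipe=1 resin=1 silver=5
After 6 (craft ink): coal=19 ink=2 pipe=1 resin=1 silver=1
After 7 (consume 1 resin): coal=19 ink=2 pipe=1 silver=1
After 8 (gather 9 silver): coal=19 ink=2 pipe=1 silver=10
After 9 (craft ink): coal=19 ink=4 pipe=1 silver=6
After 10 (craft glass): coal=19 glass=2 ink=1 pipe=1 silver=6
After 11 (gather 3 coal): coal=22 glass=2 ink=1 pipe=1 silver=6
After 12 (craft ink): coal=22 glass=2 ink=3 pipe=1 silver=2
After 13 (craft glass): coal=22 glass=4 pipe=1 silver=2
After 14 (gather 7 coal): coal=29 glass=4 pipe=1 silver=2

Answer: coal=29 glass=4 pipe=1 silver=2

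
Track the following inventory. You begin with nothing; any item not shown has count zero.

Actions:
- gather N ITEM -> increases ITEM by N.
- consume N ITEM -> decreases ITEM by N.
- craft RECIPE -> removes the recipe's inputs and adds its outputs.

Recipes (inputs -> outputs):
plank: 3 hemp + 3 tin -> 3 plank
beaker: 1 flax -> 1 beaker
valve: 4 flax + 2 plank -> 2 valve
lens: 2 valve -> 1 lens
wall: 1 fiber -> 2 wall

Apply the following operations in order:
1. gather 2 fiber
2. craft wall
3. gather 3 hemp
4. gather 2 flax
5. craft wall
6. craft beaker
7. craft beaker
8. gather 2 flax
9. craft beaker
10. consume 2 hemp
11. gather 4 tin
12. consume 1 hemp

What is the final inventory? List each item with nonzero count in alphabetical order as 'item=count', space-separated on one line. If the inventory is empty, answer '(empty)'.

After 1 (gather 2 fiber): fiber=2
After 2 (craft wall): fiber=1 wall=2
After 3 (gather 3 hemp): fiber=1 hemp=3 wall=2
After 4 (gather 2 flax): fiber=1 flax=2 hemp=3 wall=2
After 5 (craft wall): flax=2 hemp=3 wall=4
After 6 (craft beaker): beaker=1 flax=1 hemp=3 wall=4
After 7 (craft beaker): beaker=2 hemp=3 wall=4
After 8 (gather 2 flax): beaker=2 flax=2 hemp=3 wall=4
After 9 (craft beaker): beaker=3 flax=1 hemp=3 wall=4
After 10 (consume 2 hemp): beaker=3 flax=1 hemp=1 wall=4
After 11 (gather 4 tin): beaker=3 flax=1 hemp=1 tin=4 wall=4
After 12 (consume 1 hemp): beaker=3 flax=1 tin=4 wall=4

Answer: beaker=3 flax=1 tin=4 wall=4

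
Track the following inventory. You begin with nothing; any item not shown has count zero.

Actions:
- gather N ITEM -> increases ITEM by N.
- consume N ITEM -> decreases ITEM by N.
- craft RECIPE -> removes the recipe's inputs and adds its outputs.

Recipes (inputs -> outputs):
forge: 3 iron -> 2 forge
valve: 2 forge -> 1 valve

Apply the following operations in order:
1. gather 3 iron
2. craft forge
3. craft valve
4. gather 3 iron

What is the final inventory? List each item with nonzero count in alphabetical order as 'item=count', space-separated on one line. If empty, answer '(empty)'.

After 1 (gather 3 iron): iron=3
After 2 (craft forge): forge=2
After 3 (craft valve): valve=1
After 4 (gather 3 iron): iron=3 valve=1

Answer: iron=3 valve=1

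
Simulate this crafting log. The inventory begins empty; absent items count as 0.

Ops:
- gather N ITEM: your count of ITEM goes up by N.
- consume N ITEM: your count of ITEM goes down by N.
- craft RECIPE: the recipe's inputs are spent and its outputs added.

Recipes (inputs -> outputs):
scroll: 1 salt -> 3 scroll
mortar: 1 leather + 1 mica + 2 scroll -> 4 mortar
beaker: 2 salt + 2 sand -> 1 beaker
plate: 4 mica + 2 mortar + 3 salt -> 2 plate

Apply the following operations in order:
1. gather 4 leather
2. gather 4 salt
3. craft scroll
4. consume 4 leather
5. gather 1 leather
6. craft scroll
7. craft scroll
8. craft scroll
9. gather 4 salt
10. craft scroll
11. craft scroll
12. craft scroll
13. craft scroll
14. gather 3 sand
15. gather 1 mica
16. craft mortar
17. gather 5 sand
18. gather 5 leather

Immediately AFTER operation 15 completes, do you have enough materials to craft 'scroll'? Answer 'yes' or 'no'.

Answer: no

Derivation:
After 1 (gather 4 leather): leather=4
After 2 (gather 4 salt): leather=4 salt=4
After 3 (craft scroll): leather=4 salt=3 scroll=3
After 4 (consume 4 leather): salt=3 scroll=3
After 5 (gather 1 leather): leather=1 salt=3 scroll=3
After 6 (craft scroll): leather=1 salt=2 scroll=6
After 7 (craft scroll): leather=1 salt=1 scroll=9
After 8 (craft scroll): leather=1 scroll=12
After 9 (gather 4 salt): leather=1 salt=4 scroll=12
After 10 (craft scroll): leather=1 salt=3 scroll=15
After 11 (craft scroll): leather=1 salt=2 scroll=18
After 12 (craft scroll): leather=1 salt=1 scroll=21
After 13 (craft scroll): leather=1 scroll=24
After 14 (gather 3 sand): leather=1 sand=3 scroll=24
After 15 (gather 1 mica): leather=1 mica=1 sand=3 scroll=24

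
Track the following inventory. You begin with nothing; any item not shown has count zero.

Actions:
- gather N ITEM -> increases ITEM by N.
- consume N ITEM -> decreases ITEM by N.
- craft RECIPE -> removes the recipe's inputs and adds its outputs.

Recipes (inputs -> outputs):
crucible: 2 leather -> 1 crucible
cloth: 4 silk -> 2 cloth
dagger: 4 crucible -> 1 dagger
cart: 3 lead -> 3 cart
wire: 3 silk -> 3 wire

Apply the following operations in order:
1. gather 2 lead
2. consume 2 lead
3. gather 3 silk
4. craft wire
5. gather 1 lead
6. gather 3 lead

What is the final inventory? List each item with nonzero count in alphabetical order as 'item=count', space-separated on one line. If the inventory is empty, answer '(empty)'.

Answer: lead=4 wire=3

Derivation:
After 1 (gather 2 lead): lead=2
After 2 (consume 2 lead): (empty)
After 3 (gather 3 silk): silk=3
After 4 (craft wire): wire=3
After 5 (gather 1 lead): lead=1 wire=3
After 6 (gather 3 lead): lead=4 wire=3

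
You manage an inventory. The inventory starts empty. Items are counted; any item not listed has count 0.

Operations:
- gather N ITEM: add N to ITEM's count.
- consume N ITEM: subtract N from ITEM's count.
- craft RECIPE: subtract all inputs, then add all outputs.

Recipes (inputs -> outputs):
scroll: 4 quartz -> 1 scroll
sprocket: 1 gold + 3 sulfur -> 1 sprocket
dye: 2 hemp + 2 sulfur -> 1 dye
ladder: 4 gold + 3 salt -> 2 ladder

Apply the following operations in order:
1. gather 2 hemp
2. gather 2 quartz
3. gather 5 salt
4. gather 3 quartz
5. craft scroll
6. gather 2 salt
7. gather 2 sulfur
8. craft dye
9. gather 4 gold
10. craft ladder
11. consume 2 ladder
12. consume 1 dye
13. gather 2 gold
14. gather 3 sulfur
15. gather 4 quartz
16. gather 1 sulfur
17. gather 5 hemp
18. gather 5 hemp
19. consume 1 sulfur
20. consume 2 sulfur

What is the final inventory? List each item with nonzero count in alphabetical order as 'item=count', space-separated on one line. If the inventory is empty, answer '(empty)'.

After 1 (gather 2 hemp): hemp=2
After 2 (gather 2 quartz): hemp=2 quartz=2
After 3 (gather 5 salt): hemp=2 quartz=2 salt=5
After 4 (gather 3 quartz): hemp=2 quartz=5 salt=5
After 5 (craft scroll): hemp=2 quartz=1 salt=5 scroll=1
After 6 (gather 2 salt): hemp=2 quartz=1 salt=7 scroll=1
After 7 (gather 2 sulfur): hemp=2 quartz=1 salt=7 scroll=1 sulfur=2
After 8 (craft dye): dye=1 quartz=1 salt=7 scroll=1
After 9 (gather 4 gold): dye=1 gold=4 quartz=1 salt=7 scroll=1
After 10 (craft ladder): dye=1 ladder=2 quartz=1 salt=4 scroll=1
After 11 (consume 2 ladder): dye=1 quartz=1 salt=4 scroll=1
After 12 (consume 1 dye): quartz=1 salt=4 scroll=1
After 13 (gather 2 gold): gold=2 quartz=1 salt=4 scroll=1
After 14 (gather 3 sulfur): gold=2 quartz=1 salt=4 scroll=1 sulfur=3
After 15 (gather 4 quartz): gold=2 quartz=5 salt=4 scroll=1 sulfur=3
After 16 (gather 1 sulfur): gold=2 quartz=5 salt=4 scroll=1 sulfur=4
After 17 (gather 5 hemp): gold=2 hemp=5 quartz=5 salt=4 scroll=1 sulfur=4
After 18 (gather 5 hemp): gold=2 hemp=10 quartz=5 salt=4 scroll=1 sulfur=4
After 19 (consume 1 sulfur): gold=2 hemp=10 quartz=5 salt=4 scroll=1 sulfur=3
After 20 (consume 2 sulfur): gold=2 hemp=10 quartz=5 salt=4 scroll=1 sulfur=1

Answer: gold=2 hemp=10 quartz=5 salt=4 scroll=1 sulfur=1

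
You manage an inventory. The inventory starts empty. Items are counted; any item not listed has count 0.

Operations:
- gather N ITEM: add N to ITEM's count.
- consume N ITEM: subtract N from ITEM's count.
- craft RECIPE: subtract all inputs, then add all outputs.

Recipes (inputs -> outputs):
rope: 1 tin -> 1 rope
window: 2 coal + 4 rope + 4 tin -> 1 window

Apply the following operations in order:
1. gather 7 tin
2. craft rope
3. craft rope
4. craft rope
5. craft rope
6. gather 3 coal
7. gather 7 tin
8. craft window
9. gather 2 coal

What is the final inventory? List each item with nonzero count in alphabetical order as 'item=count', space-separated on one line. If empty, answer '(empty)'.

Answer: coal=3 tin=6 window=1

Derivation:
After 1 (gather 7 tin): tin=7
After 2 (craft rope): rope=1 tin=6
After 3 (craft rope): rope=2 tin=5
After 4 (craft rope): rope=3 tin=4
After 5 (craft rope): rope=4 tin=3
After 6 (gather 3 coal): coal=3 rope=4 tin=3
After 7 (gather 7 tin): coal=3 rope=4 tin=10
After 8 (craft window): coal=1 tin=6 window=1
After 9 (gather 2 coal): coal=3 tin=6 window=1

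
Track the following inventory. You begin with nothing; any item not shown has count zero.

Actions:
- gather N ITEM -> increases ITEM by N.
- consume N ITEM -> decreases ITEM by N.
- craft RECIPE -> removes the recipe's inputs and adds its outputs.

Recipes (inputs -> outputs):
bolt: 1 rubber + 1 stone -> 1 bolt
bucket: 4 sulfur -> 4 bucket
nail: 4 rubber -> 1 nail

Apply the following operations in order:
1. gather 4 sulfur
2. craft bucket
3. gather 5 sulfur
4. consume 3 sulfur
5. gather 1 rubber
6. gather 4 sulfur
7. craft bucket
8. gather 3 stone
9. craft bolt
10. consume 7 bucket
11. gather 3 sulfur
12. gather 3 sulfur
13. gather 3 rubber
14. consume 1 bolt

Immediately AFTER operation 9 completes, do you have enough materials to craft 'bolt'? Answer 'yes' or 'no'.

Answer: no

Derivation:
After 1 (gather 4 sulfur): sulfur=4
After 2 (craft bucket): bucket=4
After 3 (gather 5 sulfur): bucket=4 sulfur=5
After 4 (consume 3 sulfur): bucket=4 sulfur=2
After 5 (gather 1 rubber): bucket=4 rubber=1 sulfur=2
After 6 (gather 4 sulfur): bucket=4 rubber=1 sulfur=6
After 7 (craft bucket): bucket=8 rubber=1 sulfur=2
After 8 (gather 3 stone): bucket=8 rubber=1 stone=3 sulfur=2
After 9 (craft bolt): bolt=1 bucket=8 stone=2 sulfur=2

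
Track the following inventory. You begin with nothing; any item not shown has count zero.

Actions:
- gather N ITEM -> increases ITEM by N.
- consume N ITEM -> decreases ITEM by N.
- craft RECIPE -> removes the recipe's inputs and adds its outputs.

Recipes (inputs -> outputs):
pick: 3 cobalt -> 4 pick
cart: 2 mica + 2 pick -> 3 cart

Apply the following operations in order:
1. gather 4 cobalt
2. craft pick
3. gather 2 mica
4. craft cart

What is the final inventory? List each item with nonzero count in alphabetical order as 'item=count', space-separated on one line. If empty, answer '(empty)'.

Answer: cart=3 cobalt=1 pick=2

Derivation:
After 1 (gather 4 cobalt): cobalt=4
After 2 (craft pick): cobalt=1 pick=4
After 3 (gather 2 mica): cobalt=1 mica=2 pick=4
After 4 (craft cart): cart=3 cobalt=1 pick=2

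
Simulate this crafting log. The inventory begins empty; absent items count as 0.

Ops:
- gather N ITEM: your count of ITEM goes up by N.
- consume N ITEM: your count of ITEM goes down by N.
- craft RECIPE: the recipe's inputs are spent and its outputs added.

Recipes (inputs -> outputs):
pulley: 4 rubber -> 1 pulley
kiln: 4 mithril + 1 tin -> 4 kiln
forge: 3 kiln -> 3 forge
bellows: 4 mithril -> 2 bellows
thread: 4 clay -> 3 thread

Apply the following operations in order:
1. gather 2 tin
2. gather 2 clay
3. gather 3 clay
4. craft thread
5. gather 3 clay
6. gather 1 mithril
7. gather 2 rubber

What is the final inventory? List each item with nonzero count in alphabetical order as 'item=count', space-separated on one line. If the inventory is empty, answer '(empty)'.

Answer: clay=4 mithril=1 rubber=2 thread=3 tin=2

Derivation:
After 1 (gather 2 tin): tin=2
After 2 (gather 2 clay): clay=2 tin=2
After 3 (gather 3 clay): clay=5 tin=2
After 4 (craft thread): clay=1 thread=3 tin=2
After 5 (gather 3 clay): clay=4 thread=3 tin=2
After 6 (gather 1 mithril): clay=4 mithril=1 thread=3 tin=2
After 7 (gather 2 rubber): clay=4 mithril=1 rubber=2 thread=3 tin=2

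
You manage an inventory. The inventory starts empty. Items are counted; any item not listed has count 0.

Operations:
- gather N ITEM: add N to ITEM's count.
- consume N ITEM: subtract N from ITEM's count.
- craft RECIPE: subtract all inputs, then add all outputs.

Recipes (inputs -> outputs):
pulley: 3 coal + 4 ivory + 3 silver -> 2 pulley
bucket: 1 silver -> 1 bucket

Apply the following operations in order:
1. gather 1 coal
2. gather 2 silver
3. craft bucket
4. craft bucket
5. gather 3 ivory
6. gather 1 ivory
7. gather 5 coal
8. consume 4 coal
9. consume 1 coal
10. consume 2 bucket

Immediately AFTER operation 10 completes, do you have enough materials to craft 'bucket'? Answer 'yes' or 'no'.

After 1 (gather 1 coal): coal=1
After 2 (gather 2 silver): coal=1 silver=2
After 3 (craft bucket): bucket=1 coal=1 silver=1
After 4 (craft bucket): bucket=2 coal=1
After 5 (gather 3 ivory): bucket=2 coal=1 ivory=3
After 6 (gather 1 ivory): bucket=2 coal=1 ivory=4
After 7 (gather 5 coal): bucket=2 coal=6 ivory=4
After 8 (consume 4 coal): bucket=2 coal=2 ivory=4
After 9 (consume 1 coal): bucket=2 coal=1 ivory=4
After 10 (consume 2 bucket): coal=1 ivory=4

Answer: no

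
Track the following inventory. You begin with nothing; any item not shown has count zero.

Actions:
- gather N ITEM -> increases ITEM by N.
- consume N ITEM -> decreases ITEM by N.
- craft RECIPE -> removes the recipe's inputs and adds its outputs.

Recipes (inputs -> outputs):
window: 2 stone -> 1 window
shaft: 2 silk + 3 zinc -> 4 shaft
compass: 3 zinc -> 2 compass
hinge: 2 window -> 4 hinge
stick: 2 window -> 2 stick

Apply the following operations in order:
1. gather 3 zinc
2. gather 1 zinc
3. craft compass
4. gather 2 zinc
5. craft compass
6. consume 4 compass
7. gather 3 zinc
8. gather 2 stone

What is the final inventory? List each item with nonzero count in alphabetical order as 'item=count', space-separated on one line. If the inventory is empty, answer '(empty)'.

After 1 (gather 3 zinc): zinc=3
After 2 (gather 1 zinc): zinc=4
After 3 (craft compass): compass=2 zinc=1
After 4 (gather 2 zinc): compass=2 zinc=3
After 5 (craft compass): compass=4
After 6 (consume 4 compass): (empty)
After 7 (gather 3 zinc): zinc=3
After 8 (gather 2 stone): stone=2 zinc=3

Answer: stone=2 zinc=3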